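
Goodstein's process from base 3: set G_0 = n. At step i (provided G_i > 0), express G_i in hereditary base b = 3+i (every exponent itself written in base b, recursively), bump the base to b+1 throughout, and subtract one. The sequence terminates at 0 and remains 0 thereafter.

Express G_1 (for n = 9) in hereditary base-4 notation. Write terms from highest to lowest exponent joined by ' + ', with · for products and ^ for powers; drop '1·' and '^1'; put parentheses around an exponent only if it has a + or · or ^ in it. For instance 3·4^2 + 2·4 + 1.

i=0: 9 = 3^2 (b=3); 3→4: 4^2 = 16; 16−1 = 15
i=1: 15 = 3·4 + 3 (b=4); 4→5: 3·5 + 3 = 18; 18−1 = 17

3·4 + 3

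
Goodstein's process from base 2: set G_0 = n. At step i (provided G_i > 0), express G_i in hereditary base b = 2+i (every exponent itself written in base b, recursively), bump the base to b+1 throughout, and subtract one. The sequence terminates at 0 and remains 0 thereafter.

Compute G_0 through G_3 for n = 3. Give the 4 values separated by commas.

[0] 3 ≡ 2 + 1 (base 2). Lift 3: 4. −1: 3.
[1] 3 ≡ 3 (base 3). Lift 4: 4. −1: 3.
[2] 3 ≡ 3 (base 4). Lift 5: 3. −1: 2.

3, 3, 3, 2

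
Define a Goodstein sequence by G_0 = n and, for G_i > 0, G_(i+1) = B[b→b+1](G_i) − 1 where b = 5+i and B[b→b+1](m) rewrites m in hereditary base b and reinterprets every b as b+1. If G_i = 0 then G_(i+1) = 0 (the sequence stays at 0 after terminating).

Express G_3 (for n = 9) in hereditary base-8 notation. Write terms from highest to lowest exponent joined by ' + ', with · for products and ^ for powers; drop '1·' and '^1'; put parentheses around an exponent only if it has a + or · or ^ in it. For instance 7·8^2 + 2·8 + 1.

8 + 1

(0) 9|_5 = 5 + 4 ↦ 6 + 4|_6 = 10 ⇒ 9
(1) 9|_6 = 6 + 3 ↦ 7 + 3|_7 = 10 ⇒ 9
(2) 9|_7 = 7 + 2 ↦ 8 + 2|_8 = 10 ⇒ 9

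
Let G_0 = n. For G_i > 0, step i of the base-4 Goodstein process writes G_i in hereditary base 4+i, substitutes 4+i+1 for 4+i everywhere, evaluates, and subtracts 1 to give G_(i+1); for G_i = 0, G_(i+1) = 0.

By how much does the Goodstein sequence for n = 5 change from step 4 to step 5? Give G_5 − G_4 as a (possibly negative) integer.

[0] 5 ≡ 4 + 1 (base 4). Lift 5: 6. −1: 5.
[1] 5 ≡ 5 (base 5). Lift 6: 6. −1: 5.
[2] 5 ≡ 5 (base 6). Lift 7: 5. −1: 4.
[3] 4 ≡ 4 (base 7). Lift 8: 4. −1: 3.
[4] 3 ≡ 3 (base 8). Lift 9: 3. −1: 2.

-1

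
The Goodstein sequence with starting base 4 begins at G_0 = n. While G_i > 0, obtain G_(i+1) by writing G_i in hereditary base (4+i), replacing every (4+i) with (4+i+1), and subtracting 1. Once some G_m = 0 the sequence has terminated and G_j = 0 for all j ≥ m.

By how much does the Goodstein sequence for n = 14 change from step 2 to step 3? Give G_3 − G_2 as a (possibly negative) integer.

14 —HB4→ 3·4 + 2 —bump→ 3·5 + 2 = 17 —(−1)→ 16
16 —HB5→ 3·5 + 1 —bump→ 3·6 + 1 = 19 —(−1)→ 18
18 —HB6→ 3·6 —bump→ 3·7 = 21 —(−1)→ 20

2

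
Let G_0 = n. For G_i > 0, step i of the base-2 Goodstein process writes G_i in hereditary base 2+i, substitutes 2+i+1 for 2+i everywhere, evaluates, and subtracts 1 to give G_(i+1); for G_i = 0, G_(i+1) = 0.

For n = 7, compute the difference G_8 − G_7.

40111896

base 2: 7 = 2^2 + 2 + 1; at 3: 3^3 + 3 + 1 = 31; next = 30
base 3: 30 = 3^3 + 3; at 4: 4^4 + 4 = 260; next = 259
base 4: 259 = 4^4 + 3; at 5: 5^5 + 3 = 3128; next = 3127
base 5: 3127 = 5^5 + 2; at 6: 6^6 + 2 = 46658; next = 46657
base 6: 46657 = 6^6 + 1; at 7: 7^7 + 1 = 823544; next = 823543
base 7: 823543 = 7^7; at 8: 8^8 = 16777216; next = 16777215
base 8: 16777215 = 7·8^7 + 7·8^6 + 7·8^5 + 7·8^4 + 7·8^3 + 7·8^2 + 7·8 + 7; at 9: 7·9^7 + 7·9^6 + 7·9^5 + 7·9^4 + 7·9^3 + 7·9^2 + 7·9 + 7 = 37665880; next = 37665879
base 9: 37665879 = 7·9^7 + 7·9^6 + 7·9^5 + 7·9^4 + 7·9^3 + 7·9^2 + 7·9 + 6; at 10: 7·10^7 + 7·10^6 + 7·10^5 + 7·10^4 + 7·10^3 + 7·10^2 + 7·10 + 6 = 77777776; next = 77777775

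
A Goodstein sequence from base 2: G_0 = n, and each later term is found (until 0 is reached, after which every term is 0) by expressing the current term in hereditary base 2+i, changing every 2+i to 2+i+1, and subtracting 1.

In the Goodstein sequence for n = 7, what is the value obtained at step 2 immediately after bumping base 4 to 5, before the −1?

[0] 7 ≡ 2^2 + 2 + 1 (base 2). Lift 3: 31. −1: 30.
[1] 30 ≡ 3^3 + 3 (base 3). Lift 4: 260. −1: 259.

3128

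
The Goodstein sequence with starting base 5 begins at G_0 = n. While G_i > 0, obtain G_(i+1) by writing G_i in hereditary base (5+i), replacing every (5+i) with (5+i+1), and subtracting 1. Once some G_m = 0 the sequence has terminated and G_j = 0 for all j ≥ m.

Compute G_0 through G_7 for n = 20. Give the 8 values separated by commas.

base 5: 20 = 4·5; at 6: 4·6 = 24; next = 23
base 6: 23 = 3·6 + 5; at 7: 3·7 + 5 = 26; next = 25
base 7: 25 = 3·7 + 4; at 8: 3·8 + 4 = 28; next = 27
base 8: 27 = 3·8 + 3; at 9: 3·9 + 3 = 30; next = 29
base 9: 29 = 3·9 + 2; at 10: 3·10 + 2 = 32; next = 31
base 10: 31 = 3·10 + 1; at 11: 3·11 + 1 = 34; next = 33
base 11: 33 = 3·11; at 12: 3·12 = 36; next = 35

20, 23, 25, 27, 29, 31, 33, 35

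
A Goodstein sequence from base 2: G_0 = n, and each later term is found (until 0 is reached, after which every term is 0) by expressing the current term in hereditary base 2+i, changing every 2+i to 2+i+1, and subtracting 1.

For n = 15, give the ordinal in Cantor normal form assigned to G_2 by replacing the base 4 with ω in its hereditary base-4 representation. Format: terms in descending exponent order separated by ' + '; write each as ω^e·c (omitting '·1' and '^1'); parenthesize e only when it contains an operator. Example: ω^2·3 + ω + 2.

ω^(ω + 1) + ω^ω + 3

[0] 15 ≡ 2^(2 + 1) + 2^2 + 2 + 1 (base 2). Lift 3: 112. −1: 111.
[1] 111 ≡ 3^(3 + 1) + 3^3 + 3 (base 3). Lift 4: 1284. −1: 1283.
[2] 1283 ≡ 4^(4 + 1) + 4^4 + 3 (base 4). Lift 5: 18753. −1: 18752.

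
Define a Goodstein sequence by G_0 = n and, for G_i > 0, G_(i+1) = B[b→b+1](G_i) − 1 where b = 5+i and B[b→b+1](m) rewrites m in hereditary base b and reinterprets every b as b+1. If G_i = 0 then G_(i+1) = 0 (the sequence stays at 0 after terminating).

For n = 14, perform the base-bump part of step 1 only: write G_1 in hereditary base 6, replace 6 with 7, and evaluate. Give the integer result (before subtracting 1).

17

[0] 14 ≡ 2·5 + 4 (base 5). Lift 6: 16. −1: 15.
[1] 15 ≡ 2·6 + 3 (base 6). Lift 7: 17. −1: 16.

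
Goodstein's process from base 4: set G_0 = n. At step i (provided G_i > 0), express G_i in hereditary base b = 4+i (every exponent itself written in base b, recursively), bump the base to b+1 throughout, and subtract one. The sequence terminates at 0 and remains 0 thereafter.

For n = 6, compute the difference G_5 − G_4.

step 0: 6 = 4 + 2; sub 5 for 4: 5 + 2; = 7; G_1 = 7−1 = 6
step 1: 6 = 5 + 1; sub 6 for 5: 6 + 1; = 7; G_2 = 7−1 = 6
step 2: 6 = 6; sub 7 for 6: 7; = 7; G_3 = 7−1 = 6
step 3: 6 = 6; sub 8 for 7: 6; = 6; G_4 = 6−1 = 5
step 4: 5 = 5; sub 9 for 8: 5; = 5; G_5 = 5−1 = 4

-1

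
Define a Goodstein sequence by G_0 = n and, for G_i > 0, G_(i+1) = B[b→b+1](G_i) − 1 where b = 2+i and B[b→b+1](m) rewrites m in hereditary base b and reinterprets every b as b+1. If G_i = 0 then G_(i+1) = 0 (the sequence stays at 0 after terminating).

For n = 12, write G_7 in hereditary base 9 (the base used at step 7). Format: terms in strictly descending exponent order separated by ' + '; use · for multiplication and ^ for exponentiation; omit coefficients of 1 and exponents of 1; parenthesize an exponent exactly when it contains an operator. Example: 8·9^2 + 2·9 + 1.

G_0 = 12. HB_2(12) = 2^(2 + 1) + 2^2. Bump = 108. G_1 = 107.
G_1 = 107. HB_3(107) = 3^(3 + 1) + 2·3^2 + 2·3 + 2. Bump = 1066. G_2 = 1065.
G_2 = 1065. HB_4(1065) = 4^(4 + 1) + 2·4^2 + 2·4 + 1. Bump = 15686. G_3 = 15685.
G_3 = 15685. HB_5(15685) = 5^(5 + 1) + 2·5^2 + 2·5. Bump = 280020. G_4 = 280019.
G_4 = 280019. HB_6(280019) = 6^(6 + 1) + 2·6^2 + 6 + 5. Bump = 5764911. G_5 = 5764910.
G_5 = 5764910. HB_7(5764910) = 7^(7 + 1) + 2·7^2 + 7 + 4. Bump = 134217868. G_6 = 134217867.
G_6 = 134217867. HB_8(134217867) = 8^(8 + 1) + 2·8^2 + 8 + 3. Bump = 3486784575. G_7 = 3486784574.
G_7 = 3486784574. HB_9(3486784574) = 9^(9 + 1) + 2·9^2 + 9 + 2. Bump = 100000000212. G_8 = 100000000211.

9^(9 + 1) + 2·9^2 + 9 + 2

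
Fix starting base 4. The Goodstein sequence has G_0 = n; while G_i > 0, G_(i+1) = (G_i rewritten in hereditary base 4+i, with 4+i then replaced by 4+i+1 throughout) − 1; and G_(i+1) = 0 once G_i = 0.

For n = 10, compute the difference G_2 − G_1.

i=0: 10 = 2·4 + 2 (b=4); 4→5: 2·5 + 2 = 12; 12−1 = 11
i=1: 11 = 2·5 + 1 (b=5); 5→6: 2·6 + 1 = 13; 13−1 = 12

1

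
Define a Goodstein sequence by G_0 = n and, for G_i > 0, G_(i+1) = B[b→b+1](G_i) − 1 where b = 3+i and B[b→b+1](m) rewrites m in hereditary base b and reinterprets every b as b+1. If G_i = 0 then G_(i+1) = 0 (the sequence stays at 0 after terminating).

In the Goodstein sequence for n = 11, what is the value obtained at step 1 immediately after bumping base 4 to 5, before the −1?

26

i=0: 11 = 3^2 + 2 (b=3); 3→4: 4^2 + 2 = 18; 18−1 = 17
i=1: 17 = 4^2 + 1 (b=4); 4→5: 5^2 + 1 = 26; 26−1 = 25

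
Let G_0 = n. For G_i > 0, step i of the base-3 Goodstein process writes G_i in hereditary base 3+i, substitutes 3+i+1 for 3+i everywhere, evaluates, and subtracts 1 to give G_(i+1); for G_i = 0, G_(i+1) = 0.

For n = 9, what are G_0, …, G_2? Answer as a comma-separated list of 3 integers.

9, 15, 17

9 —HB3→ 3^2 —bump→ 4^2 = 16 —(−1)→ 15
15 —HB4→ 3·4 + 3 —bump→ 3·5 + 3 = 18 —(−1)→ 17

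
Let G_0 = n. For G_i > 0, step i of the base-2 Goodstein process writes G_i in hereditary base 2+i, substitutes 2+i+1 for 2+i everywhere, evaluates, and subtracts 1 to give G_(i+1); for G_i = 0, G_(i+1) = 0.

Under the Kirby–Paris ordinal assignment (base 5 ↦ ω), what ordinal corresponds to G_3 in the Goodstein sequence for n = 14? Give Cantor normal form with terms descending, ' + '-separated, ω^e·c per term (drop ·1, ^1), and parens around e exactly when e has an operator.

ω^(ω + 1) + ω^ω

step 0: 14 = 2^(2 + 1) + 2^2 + 2; sub 3 for 2: 3^(3 + 1) + 3^3 + 3; = 111; G_1 = 111−1 = 110
step 1: 110 = 3^(3 + 1) + 3^3 + 2; sub 4 for 3: 4^(4 + 1) + 4^4 + 2; = 1282; G_2 = 1282−1 = 1281
step 2: 1281 = 4^(4 + 1) + 4^4 + 1; sub 5 for 4: 5^(5 + 1) + 5^5 + 1; = 18751; G_3 = 18751−1 = 18750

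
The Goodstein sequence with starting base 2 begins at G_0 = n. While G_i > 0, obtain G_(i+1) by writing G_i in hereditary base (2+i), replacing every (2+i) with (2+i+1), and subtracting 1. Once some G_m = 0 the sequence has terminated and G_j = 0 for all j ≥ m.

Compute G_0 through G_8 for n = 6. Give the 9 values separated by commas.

6, 29, 257, 3125, 46655, 98039, 187243, 332147, 555551

step 0: 6 = 2^2 + 2; sub 3 for 2: 3^3 + 3; = 30; G_1 = 30−1 = 29
step 1: 29 = 3^3 + 2; sub 4 for 3: 4^4 + 2; = 258; G_2 = 258−1 = 257
step 2: 257 = 4^4 + 1; sub 5 for 4: 5^5 + 1; = 3126; G_3 = 3126−1 = 3125
step 3: 3125 = 5^5; sub 6 for 5: 6^6; = 46656; G_4 = 46656−1 = 46655
step 4: 46655 = 5·6^5 + 5·6^4 + 5·6^3 + 5·6^2 + 5·6 + 5; sub 7 for 6: 5·7^5 + 5·7^4 + 5·7^3 + 5·7^2 + 5·7 + 5; = 98040; G_5 = 98040−1 = 98039
step 5: 98039 = 5·7^5 + 5·7^4 + 5·7^3 + 5·7^2 + 5·7 + 4; sub 8 for 7: 5·8^5 + 5·8^4 + 5·8^3 + 5·8^2 + 5·8 + 4; = 187244; G_6 = 187244−1 = 187243
step 6: 187243 = 5·8^5 + 5·8^4 + 5·8^3 + 5·8^2 + 5·8 + 3; sub 9 for 8: 5·9^5 + 5·9^4 + 5·9^3 + 5·9^2 + 5·9 + 3; = 332148; G_7 = 332148−1 = 332147
step 7: 332147 = 5·9^5 + 5·9^4 + 5·9^3 + 5·9^2 + 5·9 + 2; sub 10 for 9: 5·10^5 + 5·10^4 + 5·10^3 + 5·10^2 + 5·10 + 2; = 555552; G_8 = 555552−1 = 555551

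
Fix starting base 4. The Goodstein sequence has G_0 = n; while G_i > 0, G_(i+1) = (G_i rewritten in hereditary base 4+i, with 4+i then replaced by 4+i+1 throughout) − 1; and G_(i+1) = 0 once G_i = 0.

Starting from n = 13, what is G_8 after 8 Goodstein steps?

23

13 —HB4→ 3·4 + 1 —bump→ 3·5 + 1 = 16 —(−1)→ 15
15 —HB5→ 3·5 —bump→ 3·6 = 18 —(−1)→ 17
17 —HB6→ 2·6 + 5 —bump→ 2·7 + 5 = 19 —(−1)→ 18
18 —HB7→ 2·7 + 4 —bump→ 2·8 + 4 = 20 —(−1)→ 19
19 —HB8→ 2·8 + 3 —bump→ 2·9 + 3 = 21 —(−1)→ 20
20 —HB9→ 2·9 + 2 —bump→ 2·10 + 2 = 22 —(−1)→ 21
21 —HB10→ 2·10 + 1 —bump→ 2·11 + 1 = 23 —(−1)→ 22
22 —HB11→ 2·11 —bump→ 2·12 = 24 —(−1)→ 23
23 —HB12→ 12 + 11 —bump→ 13 + 11 = 24 —(−1)→ 23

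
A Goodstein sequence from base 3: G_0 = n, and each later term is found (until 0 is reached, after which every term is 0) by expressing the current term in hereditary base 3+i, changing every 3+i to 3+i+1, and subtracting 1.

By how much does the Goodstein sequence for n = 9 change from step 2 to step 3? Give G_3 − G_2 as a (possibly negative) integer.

2

[0] 9 ≡ 3^2 (base 3). Lift 4: 16. −1: 15.
[1] 15 ≡ 3·4 + 3 (base 4). Lift 5: 18. −1: 17.
[2] 17 ≡ 3·5 + 2 (base 5). Lift 6: 20. −1: 19.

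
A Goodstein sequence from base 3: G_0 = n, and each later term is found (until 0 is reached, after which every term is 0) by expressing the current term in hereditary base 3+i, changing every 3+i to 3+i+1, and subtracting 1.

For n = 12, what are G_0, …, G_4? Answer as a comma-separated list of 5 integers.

i=0: 12 = 3^2 + 3 (b=3); 3→4: 4^2 + 4 = 20; 20−1 = 19
i=1: 19 = 4^2 + 3 (b=4); 4→5: 5^2 + 3 = 28; 28−1 = 27
i=2: 27 = 5^2 + 2 (b=5); 5→6: 6^2 + 2 = 38; 38−1 = 37
i=3: 37 = 6^2 + 1 (b=6); 6→7: 7^2 + 1 = 50; 50−1 = 49

12, 19, 27, 37, 49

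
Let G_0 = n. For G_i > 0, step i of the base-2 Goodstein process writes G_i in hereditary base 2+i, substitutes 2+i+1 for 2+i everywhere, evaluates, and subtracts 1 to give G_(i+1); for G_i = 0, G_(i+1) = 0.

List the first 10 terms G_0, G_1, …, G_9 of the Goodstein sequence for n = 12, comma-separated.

12, 107, 1065, 15685, 280019, 5764910, 134217867, 3486784574, 100000000211, 3138428376974

G_0=12  [base 2] 2^(2 + 1) + 2^2  →[2↦3]→  3^(3 + 1) + 3^3 = 108  −1 ⇒ G_1=107
G_1=107  [base 3] 3^(3 + 1) + 2·3^2 + 2·3 + 2  →[3↦4]→  4^(4 + 1) + 2·4^2 + 2·4 + 2 = 1066  −1 ⇒ G_2=1065
G_2=1065  [base 4] 4^(4 + 1) + 2·4^2 + 2·4 + 1  →[4↦5]→  5^(5 + 1) + 2·5^2 + 2·5 + 1 = 15686  −1 ⇒ G_3=15685
G_3=15685  [base 5] 5^(5 + 1) + 2·5^2 + 2·5  →[5↦6]→  6^(6 + 1) + 2·6^2 + 2·6 = 280020  −1 ⇒ G_4=280019
G_4=280019  [base 6] 6^(6 + 1) + 2·6^2 + 6 + 5  →[6↦7]→  7^(7 + 1) + 2·7^2 + 7 + 5 = 5764911  −1 ⇒ G_5=5764910
G_5=5764910  [base 7] 7^(7 + 1) + 2·7^2 + 7 + 4  →[7↦8]→  8^(8 + 1) + 2·8^2 + 8 + 4 = 134217868  −1 ⇒ G_6=134217867
G_6=134217867  [base 8] 8^(8 + 1) + 2·8^2 + 8 + 3  →[8↦9]→  9^(9 + 1) + 2·9^2 + 9 + 3 = 3486784575  −1 ⇒ G_7=3486784574
G_7=3486784574  [base 9] 9^(9 + 1) + 2·9^2 + 9 + 2  →[9↦10]→  10^(10 + 1) + 2·10^2 + 10 + 2 = 100000000212  −1 ⇒ G_8=100000000211
G_8=100000000211  [base 10] 10^(10 + 1) + 2·10^2 + 10 + 1  →[10↦11]→  11^(11 + 1) + 2·11^2 + 11 + 1 = 3138428376975  −1 ⇒ G_9=3138428376974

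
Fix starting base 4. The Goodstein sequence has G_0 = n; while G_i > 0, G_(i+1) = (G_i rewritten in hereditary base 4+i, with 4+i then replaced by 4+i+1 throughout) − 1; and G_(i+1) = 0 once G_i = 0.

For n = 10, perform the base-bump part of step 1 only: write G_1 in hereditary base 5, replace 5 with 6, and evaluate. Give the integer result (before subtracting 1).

13

i=0: 10 = 2·4 + 2 (b=4); 4→5: 2·5 + 2 = 12; 12−1 = 11
i=1: 11 = 2·5 + 1 (b=5); 5→6: 2·6 + 1 = 13; 13−1 = 12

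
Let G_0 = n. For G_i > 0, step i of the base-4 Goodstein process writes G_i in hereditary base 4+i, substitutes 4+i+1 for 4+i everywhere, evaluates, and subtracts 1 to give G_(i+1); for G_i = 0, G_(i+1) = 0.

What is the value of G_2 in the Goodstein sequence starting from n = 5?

5 —HB4→ 4 + 1 —bump→ 5 + 1 = 6 —(−1)→ 5
5 —HB5→ 5 —bump→ 6 = 6 —(−1)→ 5
5 —HB6→ 5 —bump→ 5 = 5 —(−1)→ 4

5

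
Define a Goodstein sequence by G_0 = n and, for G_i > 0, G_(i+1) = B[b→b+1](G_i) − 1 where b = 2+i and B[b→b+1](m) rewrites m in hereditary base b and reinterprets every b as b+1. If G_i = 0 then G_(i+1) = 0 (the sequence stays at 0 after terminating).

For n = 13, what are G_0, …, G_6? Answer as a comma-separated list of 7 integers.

G_0=13  [base 2] 2^(2 + 1) + 2^2 + 1  →[2↦3]→  3^(3 + 1) + 3^3 + 1 = 109  −1 ⇒ G_1=108
G_1=108  [base 3] 3^(3 + 1) + 3^3  →[3↦4]→  4^(4 + 1) + 4^4 = 1280  −1 ⇒ G_2=1279
G_2=1279  [base 4] 4^(4 + 1) + 3·4^3 + 3·4^2 + 3·4 + 3  →[4↦5]→  5^(5 + 1) + 3·5^3 + 3·5^2 + 3·5 + 3 = 16093  −1 ⇒ G_3=16092
G_3=16092  [base 5] 5^(5 + 1) + 3·5^3 + 3·5^2 + 3·5 + 2  →[5↦6]→  6^(6 + 1) + 3·6^3 + 3·6^2 + 3·6 + 2 = 280712  −1 ⇒ G_4=280711
G_4=280711  [base 6] 6^(6 + 1) + 3·6^3 + 3·6^2 + 3·6 + 1  →[6↦7]→  7^(7 + 1) + 3·7^3 + 3·7^2 + 3·7 + 1 = 5765999  −1 ⇒ G_5=5765998
G_5=5765998  [base 7] 7^(7 + 1) + 3·7^3 + 3·7^2 + 3·7  →[7↦8]→  8^(8 + 1) + 3·8^3 + 3·8^2 + 3·8 = 134219480  −1 ⇒ G_6=134219479

13, 108, 1279, 16092, 280711, 5765998, 134219479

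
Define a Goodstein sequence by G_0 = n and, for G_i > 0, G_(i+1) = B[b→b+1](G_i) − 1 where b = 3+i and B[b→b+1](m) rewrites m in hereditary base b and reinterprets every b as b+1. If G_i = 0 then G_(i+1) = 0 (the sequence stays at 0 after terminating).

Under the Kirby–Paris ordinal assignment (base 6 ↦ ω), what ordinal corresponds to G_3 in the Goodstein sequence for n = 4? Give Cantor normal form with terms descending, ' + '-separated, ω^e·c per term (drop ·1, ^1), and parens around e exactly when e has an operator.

G_0=4  [base 3] 3 + 1  →[3↦4]→  4 + 1 = 5  −1 ⇒ G_1=4
G_1=4  [base 4] 4  →[4↦5]→  5 = 5  −1 ⇒ G_2=4
G_2=4  [base 5] 4  →[5↦6]→  4 = 4  −1 ⇒ G_3=3
G_3=3  [base 6] 3  →[6↦7]→  3 = 3  −1 ⇒ G_4=2

3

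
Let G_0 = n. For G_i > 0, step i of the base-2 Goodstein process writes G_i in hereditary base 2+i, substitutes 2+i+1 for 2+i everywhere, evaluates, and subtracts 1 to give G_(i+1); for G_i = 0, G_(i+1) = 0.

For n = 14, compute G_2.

i=0: 14 = 2^(2 + 1) + 2^2 + 2 (b=2); 2→3: 3^(3 + 1) + 3^3 + 3 = 111; 111−1 = 110
i=1: 110 = 3^(3 + 1) + 3^3 + 2 (b=3); 3→4: 4^(4 + 1) + 4^4 + 2 = 1282; 1282−1 = 1281
i=2: 1281 = 4^(4 + 1) + 4^4 + 1 (b=4); 4→5: 5^(5 + 1) + 5^5 + 1 = 18751; 18751−1 = 18750

1281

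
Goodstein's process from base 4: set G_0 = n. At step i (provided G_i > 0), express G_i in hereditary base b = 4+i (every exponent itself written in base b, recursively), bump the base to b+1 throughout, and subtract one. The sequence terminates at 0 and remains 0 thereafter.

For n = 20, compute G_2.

[0] 20 ≡ 4^2 + 4 (base 4). Lift 5: 30. −1: 29.
[1] 29 ≡ 5^2 + 4 (base 5). Lift 6: 40. −1: 39.

39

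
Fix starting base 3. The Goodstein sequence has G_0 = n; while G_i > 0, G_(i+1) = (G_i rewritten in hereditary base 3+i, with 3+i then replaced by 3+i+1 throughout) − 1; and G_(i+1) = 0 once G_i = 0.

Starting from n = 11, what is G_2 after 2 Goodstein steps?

25

[0] 11 ≡ 3^2 + 2 (base 3). Lift 4: 18. −1: 17.
[1] 17 ≡ 4^2 + 1 (base 4). Lift 5: 26. −1: 25.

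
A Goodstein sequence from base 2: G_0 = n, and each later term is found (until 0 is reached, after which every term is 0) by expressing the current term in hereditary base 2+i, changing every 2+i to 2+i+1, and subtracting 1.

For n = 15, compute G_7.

G_0=15  [base 2] 2^(2 + 1) + 2^2 + 2 + 1  →[2↦3]→  3^(3 + 1) + 3^3 + 3 + 1 = 112  −1 ⇒ G_1=111
G_1=111  [base 3] 3^(3 + 1) + 3^3 + 3  →[3↦4]→  4^(4 + 1) + 4^4 + 4 = 1284  −1 ⇒ G_2=1283
G_2=1283  [base 4] 4^(4 + 1) + 4^4 + 3  →[4↦5]→  5^(5 + 1) + 5^5 + 3 = 18753  −1 ⇒ G_3=18752
G_3=18752  [base 5] 5^(5 + 1) + 5^5 + 2  →[5↦6]→  6^(6 + 1) + 6^6 + 2 = 326594  −1 ⇒ G_4=326593
G_4=326593  [base 6] 6^(6 + 1) + 6^6 + 1  →[6↦7]→  7^(7 + 1) + 7^7 + 1 = 6588345  −1 ⇒ G_5=6588344
G_5=6588344  [base 7] 7^(7 + 1) + 7^7  →[7↦8]→  8^(8 + 1) + 8^8 = 150994944  −1 ⇒ G_6=150994943
G_6=150994943  [base 8] 8^(8 + 1) + 7·8^7 + 7·8^6 + 7·8^5 + 7·8^4 + 7·8^3 + 7·8^2 + 7·8 + 7  →[8↦9]→  9^(9 + 1) + 7·9^7 + 7·9^6 + 7·9^5 + 7·9^4 + 7·9^3 + 7·9^2 + 7·9 + 7 = 3524450281  −1 ⇒ G_7=3524450280

3524450280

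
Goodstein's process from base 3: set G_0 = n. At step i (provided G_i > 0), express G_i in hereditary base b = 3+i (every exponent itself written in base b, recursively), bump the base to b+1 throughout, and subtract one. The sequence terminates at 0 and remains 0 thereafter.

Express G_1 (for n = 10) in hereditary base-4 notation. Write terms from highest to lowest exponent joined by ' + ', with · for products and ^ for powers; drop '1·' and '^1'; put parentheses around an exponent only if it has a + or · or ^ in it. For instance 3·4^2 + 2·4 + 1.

4^2

10 —HB3→ 3^2 + 1 —bump→ 4^2 + 1 = 17 —(−1)→ 16
16 —HB4→ 4^2 —bump→ 5^2 = 25 —(−1)→ 24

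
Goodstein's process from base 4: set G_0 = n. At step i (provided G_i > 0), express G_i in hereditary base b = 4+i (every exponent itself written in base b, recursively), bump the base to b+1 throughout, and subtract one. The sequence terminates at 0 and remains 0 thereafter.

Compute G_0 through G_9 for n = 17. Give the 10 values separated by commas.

17, 25, 35, 39, 43, 47, 51, 55, 59, 62

G_0 = 17. HB_4(17) = 4^2 + 1. Bump = 26. G_1 = 25.
G_1 = 25. HB_5(25) = 5^2. Bump = 36. G_2 = 35.
G_2 = 35. HB_6(35) = 5·6 + 5. Bump = 40. G_3 = 39.
G_3 = 39. HB_7(39) = 5·7 + 4. Bump = 44. G_4 = 43.
G_4 = 43. HB_8(43) = 5·8 + 3. Bump = 48. G_5 = 47.
G_5 = 47. HB_9(47) = 5·9 + 2. Bump = 52. G_6 = 51.
G_6 = 51. HB_10(51) = 5·10 + 1. Bump = 56. G_7 = 55.
G_7 = 55. HB_11(55) = 5·11. Bump = 60. G_8 = 59.
G_8 = 59. HB_12(59) = 4·12 + 11. Bump = 63. G_9 = 62.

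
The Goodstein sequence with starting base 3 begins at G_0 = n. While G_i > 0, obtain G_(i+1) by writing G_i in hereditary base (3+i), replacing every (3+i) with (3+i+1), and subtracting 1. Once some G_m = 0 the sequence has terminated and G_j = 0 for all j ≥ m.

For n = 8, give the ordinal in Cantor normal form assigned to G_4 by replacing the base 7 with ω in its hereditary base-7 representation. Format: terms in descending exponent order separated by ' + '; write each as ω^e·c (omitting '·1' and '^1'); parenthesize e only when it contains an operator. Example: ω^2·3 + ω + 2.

ω + 4

G_0=8  [base 3] 2·3 + 2  →[3↦4]→  2·4 + 2 = 10  −1 ⇒ G_1=9
G_1=9  [base 4] 2·4 + 1  →[4↦5]→  2·5 + 1 = 11  −1 ⇒ G_2=10
G_2=10  [base 5] 2·5  →[5↦6]→  2·6 = 12  −1 ⇒ G_3=11
G_3=11  [base 6] 6 + 5  →[6↦7]→  7 + 5 = 12  −1 ⇒ G_4=11
G_4=11  [base 7] 7 + 4  →[7↦8]→  8 + 4 = 12  −1 ⇒ G_5=11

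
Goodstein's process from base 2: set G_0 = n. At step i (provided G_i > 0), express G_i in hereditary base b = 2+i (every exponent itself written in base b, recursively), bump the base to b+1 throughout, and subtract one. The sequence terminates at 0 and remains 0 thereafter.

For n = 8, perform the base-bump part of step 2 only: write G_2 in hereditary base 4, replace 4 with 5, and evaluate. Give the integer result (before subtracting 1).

6311

i=0: 8 = 2^(2 + 1) (b=2); 2→3: 3^(3 + 1) = 81; 81−1 = 80
i=1: 80 = 2·3^3 + 2·3^2 + 2·3 + 2 (b=3); 3→4: 2·4^4 + 2·4^2 + 2·4 + 2 = 554; 554−1 = 553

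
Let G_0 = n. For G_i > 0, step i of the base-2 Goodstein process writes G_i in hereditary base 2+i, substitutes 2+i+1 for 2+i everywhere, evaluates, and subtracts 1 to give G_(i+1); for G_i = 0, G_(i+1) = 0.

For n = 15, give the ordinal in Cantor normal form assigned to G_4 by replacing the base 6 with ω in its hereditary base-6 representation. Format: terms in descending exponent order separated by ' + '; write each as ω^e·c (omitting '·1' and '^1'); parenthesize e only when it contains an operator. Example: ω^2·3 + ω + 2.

[0] 15 ≡ 2^(2 + 1) + 2^2 + 2 + 1 (base 2). Lift 3: 112. −1: 111.
[1] 111 ≡ 3^(3 + 1) + 3^3 + 3 (base 3). Lift 4: 1284. −1: 1283.
[2] 1283 ≡ 4^(4 + 1) + 4^4 + 3 (base 4). Lift 5: 18753. −1: 18752.
[3] 18752 ≡ 5^(5 + 1) + 5^5 + 2 (base 5). Lift 6: 326594. −1: 326593.

ω^(ω + 1) + ω^ω + 1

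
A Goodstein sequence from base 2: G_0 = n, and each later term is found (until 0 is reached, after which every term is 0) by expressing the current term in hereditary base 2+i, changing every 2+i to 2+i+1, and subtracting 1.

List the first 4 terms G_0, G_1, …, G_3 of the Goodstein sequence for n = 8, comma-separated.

G_0=8  [base 2] 2^(2 + 1)  →[2↦3]→  3^(3 + 1) = 81  −1 ⇒ G_1=80
G_1=80  [base 3] 2·3^3 + 2·3^2 + 2·3 + 2  →[3↦4]→  2·4^4 + 2·4^2 + 2·4 + 2 = 554  −1 ⇒ G_2=553
G_2=553  [base 4] 2·4^4 + 2·4^2 + 2·4 + 1  →[4↦5]→  2·5^5 + 2·5^2 + 2·5 + 1 = 6311  −1 ⇒ G_3=6310

8, 80, 553, 6310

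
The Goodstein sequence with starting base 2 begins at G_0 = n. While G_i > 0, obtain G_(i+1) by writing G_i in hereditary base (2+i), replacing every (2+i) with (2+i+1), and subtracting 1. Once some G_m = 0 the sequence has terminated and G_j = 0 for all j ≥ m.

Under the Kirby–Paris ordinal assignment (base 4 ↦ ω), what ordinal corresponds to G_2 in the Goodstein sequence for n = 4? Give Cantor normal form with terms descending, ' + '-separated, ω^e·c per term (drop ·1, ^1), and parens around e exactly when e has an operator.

base 2: 4 = 2^2; at 3: 3^3 = 27; next = 26
base 3: 26 = 2·3^2 + 2·3 + 2; at 4: 2·4^2 + 2·4 + 2 = 42; next = 41
base 4: 41 = 2·4^2 + 2·4 + 1; at 5: 2·5^2 + 2·5 + 1 = 61; next = 60

ω^2·2 + ω·2 + 1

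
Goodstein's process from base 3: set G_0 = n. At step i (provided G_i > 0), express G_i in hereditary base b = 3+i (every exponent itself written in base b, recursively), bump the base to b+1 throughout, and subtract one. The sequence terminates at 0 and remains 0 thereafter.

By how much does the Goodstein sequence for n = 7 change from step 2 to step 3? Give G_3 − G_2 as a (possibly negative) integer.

0

[0] 7 ≡ 2·3 + 1 (base 3). Lift 4: 9. −1: 8.
[1] 8 ≡ 2·4 (base 4). Lift 5: 10. −1: 9.
[2] 9 ≡ 5 + 4 (base 5). Lift 6: 10. −1: 9.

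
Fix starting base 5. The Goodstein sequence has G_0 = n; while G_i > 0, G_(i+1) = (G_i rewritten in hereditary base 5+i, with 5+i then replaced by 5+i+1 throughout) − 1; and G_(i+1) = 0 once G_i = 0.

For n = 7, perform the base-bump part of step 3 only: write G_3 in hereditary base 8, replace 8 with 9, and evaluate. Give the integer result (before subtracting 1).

7

G_0 = 7. HB_5(7) = 5 + 2. Bump = 8. G_1 = 7.
G_1 = 7. HB_6(7) = 6 + 1. Bump = 8. G_2 = 7.
G_2 = 7. HB_7(7) = 7. Bump = 8. G_3 = 7.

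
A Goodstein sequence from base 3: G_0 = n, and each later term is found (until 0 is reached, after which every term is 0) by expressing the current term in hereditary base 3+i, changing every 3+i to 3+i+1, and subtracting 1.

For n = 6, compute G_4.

7

G_0 = 6. HB_3(6) = 2·3. Bump = 8. G_1 = 7.
G_1 = 7. HB_4(7) = 4 + 3. Bump = 8. G_2 = 7.
G_2 = 7. HB_5(7) = 5 + 2. Bump = 8. G_3 = 7.
G_3 = 7. HB_6(7) = 6 + 1. Bump = 8. G_4 = 7.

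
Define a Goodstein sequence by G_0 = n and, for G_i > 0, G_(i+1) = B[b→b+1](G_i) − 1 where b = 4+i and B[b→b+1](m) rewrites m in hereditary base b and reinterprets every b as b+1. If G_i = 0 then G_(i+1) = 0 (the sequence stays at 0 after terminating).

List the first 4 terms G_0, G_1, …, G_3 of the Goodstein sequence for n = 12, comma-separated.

12, 14, 15, 16

i=0: 12 = 3·4 (b=4); 4→5: 3·5 = 15; 15−1 = 14
i=1: 14 = 2·5 + 4 (b=5); 5→6: 2·6 + 4 = 16; 16−1 = 15
i=2: 15 = 2·6 + 3 (b=6); 6→7: 2·7 + 3 = 17; 17−1 = 16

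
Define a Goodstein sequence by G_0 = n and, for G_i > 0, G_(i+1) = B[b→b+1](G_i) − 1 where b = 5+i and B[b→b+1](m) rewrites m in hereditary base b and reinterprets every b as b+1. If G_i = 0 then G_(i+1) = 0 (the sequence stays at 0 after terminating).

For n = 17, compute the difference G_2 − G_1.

2

G_0 = 17. HB_5(17) = 3·5 + 2. Bump = 20. G_1 = 19.
G_1 = 19. HB_6(19) = 3·6 + 1. Bump = 22. G_2 = 21.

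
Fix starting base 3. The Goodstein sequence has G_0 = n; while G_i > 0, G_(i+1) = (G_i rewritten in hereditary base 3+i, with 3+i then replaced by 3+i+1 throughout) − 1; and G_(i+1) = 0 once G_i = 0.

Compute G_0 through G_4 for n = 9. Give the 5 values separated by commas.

step 0: 9 = 3^2; sub 4 for 3: 4^2; = 16; G_1 = 16−1 = 15
step 1: 15 = 3·4 + 3; sub 5 for 4: 3·5 + 3; = 18; G_2 = 18−1 = 17
step 2: 17 = 3·5 + 2; sub 6 for 5: 3·6 + 2; = 20; G_3 = 20−1 = 19
step 3: 19 = 3·6 + 1; sub 7 for 6: 3·7 + 1; = 22; G_4 = 22−1 = 21

9, 15, 17, 19, 21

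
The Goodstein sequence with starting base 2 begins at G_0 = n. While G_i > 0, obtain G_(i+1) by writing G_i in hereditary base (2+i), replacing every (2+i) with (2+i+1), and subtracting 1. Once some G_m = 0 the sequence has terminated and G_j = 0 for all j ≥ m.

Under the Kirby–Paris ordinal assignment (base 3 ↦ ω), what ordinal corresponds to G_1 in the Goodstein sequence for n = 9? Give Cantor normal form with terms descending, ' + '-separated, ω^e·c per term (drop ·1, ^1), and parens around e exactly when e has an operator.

ω^(ω + 1)

G_0=9  [base 2] 2^(2 + 1) + 1  →[2↦3]→  3^(3 + 1) + 1 = 82  −1 ⇒ G_1=81
G_1=81  [base 3] 3^(3 + 1)  →[3↦4]→  4^(4 + 1) = 1024  −1 ⇒ G_2=1023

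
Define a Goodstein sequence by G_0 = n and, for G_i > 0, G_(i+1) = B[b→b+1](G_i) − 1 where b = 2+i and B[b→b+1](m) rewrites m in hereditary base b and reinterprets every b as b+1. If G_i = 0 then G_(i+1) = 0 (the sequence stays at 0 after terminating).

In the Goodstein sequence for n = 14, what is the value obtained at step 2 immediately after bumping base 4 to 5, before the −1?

i=0: 14 = 2^(2 + 1) + 2^2 + 2 (b=2); 2→3: 3^(3 + 1) + 3^3 + 3 = 111; 111−1 = 110
i=1: 110 = 3^(3 + 1) + 3^3 + 2 (b=3); 3→4: 4^(4 + 1) + 4^4 + 2 = 1282; 1282−1 = 1281
i=2: 1281 = 4^(4 + 1) + 4^4 + 1 (b=4); 4→5: 5^(5 + 1) + 5^5 + 1 = 18751; 18751−1 = 18750

18751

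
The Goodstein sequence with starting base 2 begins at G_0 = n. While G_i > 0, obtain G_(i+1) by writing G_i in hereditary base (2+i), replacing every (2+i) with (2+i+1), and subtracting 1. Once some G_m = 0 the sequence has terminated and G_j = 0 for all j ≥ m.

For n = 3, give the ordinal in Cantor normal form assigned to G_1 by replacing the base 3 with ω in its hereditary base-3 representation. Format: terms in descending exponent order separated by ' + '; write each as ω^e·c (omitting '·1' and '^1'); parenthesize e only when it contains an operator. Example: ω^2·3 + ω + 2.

ω

step 0: 3 = 2 + 1; sub 3 for 2: 3 + 1; = 4; G_1 = 4−1 = 3
step 1: 3 = 3; sub 4 for 3: 4; = 4; G_2 = 4−1 = 3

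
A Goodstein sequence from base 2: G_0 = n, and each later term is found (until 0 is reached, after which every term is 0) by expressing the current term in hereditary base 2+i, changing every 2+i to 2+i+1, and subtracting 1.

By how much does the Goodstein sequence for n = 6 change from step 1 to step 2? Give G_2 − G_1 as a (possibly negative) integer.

228

G_0=6  [base 2] 2^2 + 2  →[2↦3]→  3^3 + 3 = 30  −1 ⇒ G_1=29
G_1=29  [base 3] 3^3 + 2  →[3↦4]→  4^4 + 2 = 258  −1 ⇒ G_2=257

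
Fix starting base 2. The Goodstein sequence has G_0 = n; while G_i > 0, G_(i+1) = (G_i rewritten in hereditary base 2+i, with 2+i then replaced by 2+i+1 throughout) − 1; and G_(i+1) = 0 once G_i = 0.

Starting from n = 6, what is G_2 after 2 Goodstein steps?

257

G_0=6  [base 2] 2^2 + 2  →[2↦3]→  3^3 + 3 = 30  −1 ⇒ G_1=29
G_1=29  [base 3] 3^3 + 2  →[3↦4]→  4^4 + 2 = 258  −1 ⇒ G_2=257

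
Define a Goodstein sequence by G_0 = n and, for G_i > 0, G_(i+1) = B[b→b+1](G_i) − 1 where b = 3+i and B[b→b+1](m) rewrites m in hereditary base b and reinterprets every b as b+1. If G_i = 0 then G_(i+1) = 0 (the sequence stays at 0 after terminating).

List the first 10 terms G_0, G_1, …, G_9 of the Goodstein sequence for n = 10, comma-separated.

10, 16, 24, 27, 30, 33, 36, 39, 41, 43

step 0: 10 = 3^2 + 1; sub 4 for 3: 4^2 + 1; = 17; G_1 = 17−1 = 16
step 1: 16 = 4^2; sub 5 for 4: 5^2; = 25; G_2 = 25−1 = 24
step 2: 24 = 4·5 + 4; sub 6 for 5: 4·6 + 4; = 28; G_3 = 28−1 = 27
step 3: 27 = 4·6 + 3; sub 7 for 6: 4·7 + 3; = 31; G_4 = 31−1 = 30
step 4: 30 = 4·7 + 2; sub 8 for 7: 4·8 + 2; = 34; G_5 = 34−1 = 33
step 5: 33 = 4·8 + 1; sub 9 for 8: 4·9 + 1; = 37; G_6 = 37−1 = 36
step 6: 36 = 4·9; sub 10 for 9: 4·10; = 40; G_7 = 40−1 = 39
step 7: 39 = 3·10 + 9; sub 11 for 10: 3·11 + 9; = 42; G_8 = 42−1 = 41
step 8: 41 = 3·11 + 8; sub 12 for 11: 3·12 + 8; = 44; G_9 = 44−1 = 43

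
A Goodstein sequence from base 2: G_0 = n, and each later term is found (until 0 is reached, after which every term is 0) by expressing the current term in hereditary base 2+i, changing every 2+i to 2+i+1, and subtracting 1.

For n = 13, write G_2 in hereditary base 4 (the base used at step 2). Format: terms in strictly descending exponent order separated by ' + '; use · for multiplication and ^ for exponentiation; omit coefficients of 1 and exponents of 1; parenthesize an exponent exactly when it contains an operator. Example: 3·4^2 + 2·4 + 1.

step 0: 13 = 2^(2 + 1) + 2^2 + 1; sub 3 for 2: 3^(3 + 1) + 3^3 + 1; = 109; G_1 = 109−1 = 108
step 1: 108 = 3^(3 + 1) + 3^3; sub 4 for 3: 4^(4 + 1) + 4^4; = 1280; G_2 = 1280−1 = 1279
step 2: 1279 = 4^(4 + 1) + 3·4^3 + 3·4^2 + 3·4 + 3; sub 5 for 4: 5^(5 + 1) + 3·5^3 + 3·5^2 + 3·5 + 3; = 16093; G_3 = 16093−1 = 16092

4^(4 + 1) + 3·4^3 + 3·4^2 + 3·4 + 3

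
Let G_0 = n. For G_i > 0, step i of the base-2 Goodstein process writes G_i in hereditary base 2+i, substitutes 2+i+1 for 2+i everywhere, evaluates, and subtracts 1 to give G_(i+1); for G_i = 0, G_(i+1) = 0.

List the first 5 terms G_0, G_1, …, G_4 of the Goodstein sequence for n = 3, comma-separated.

3, 3, 3, 2, 1

G_0 = 3. HB_2(3) = 2 + 1. Bump = 4. G_1 = 3.
G_1 = 3. HB_3(3) = 3. Bump = 4. G_2 = 3.
G_2 = 3. HB_4(3) = 3. Bump = 3. G_3 = 2.
G_3 = 2. HB_5(2) = 2. Bump = 2. G_4 = 1.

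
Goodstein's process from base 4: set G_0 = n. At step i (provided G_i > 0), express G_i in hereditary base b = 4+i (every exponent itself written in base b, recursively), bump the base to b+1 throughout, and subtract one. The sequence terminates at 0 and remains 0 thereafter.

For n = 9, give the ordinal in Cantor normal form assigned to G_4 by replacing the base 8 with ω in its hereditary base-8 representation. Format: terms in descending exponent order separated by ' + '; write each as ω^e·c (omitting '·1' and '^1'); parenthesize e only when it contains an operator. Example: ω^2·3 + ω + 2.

ω + 3

i=0: 9 = 2·4 + 1 (b=4); 4→5: 2·5 + 1 = 11; 11−1 = 10
i=1: 10 = 2·5 (b=5); 5→6: 2·6 = 12; 12−1 = 11
i=2: 11 = 6 + 5 (b=6); 6→7: 7 + 5 = 12; 12−1 = 11
i=3: 11 = 7 + 4 (b=7); 7→8: 8 + 4 = 12; 12−1 = 11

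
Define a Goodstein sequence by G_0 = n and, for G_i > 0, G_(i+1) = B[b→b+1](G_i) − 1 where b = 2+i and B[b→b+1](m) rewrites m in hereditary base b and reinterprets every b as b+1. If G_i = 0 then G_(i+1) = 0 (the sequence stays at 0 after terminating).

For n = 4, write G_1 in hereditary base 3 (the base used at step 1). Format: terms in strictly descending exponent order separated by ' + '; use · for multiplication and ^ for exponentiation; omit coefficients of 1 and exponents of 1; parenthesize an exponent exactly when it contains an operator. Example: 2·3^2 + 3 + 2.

2·3^2 + 2·3 + 2

i=0: 4 = 2^2 (b=2); 2→3: 3^3 = 27; 27−1 = 26
i=1: 26 = 2·3^2 + 2·3 + 2 (b=3); 3→4: 2·4^2 + 2·4 + 2 = 42; 42−1 = 41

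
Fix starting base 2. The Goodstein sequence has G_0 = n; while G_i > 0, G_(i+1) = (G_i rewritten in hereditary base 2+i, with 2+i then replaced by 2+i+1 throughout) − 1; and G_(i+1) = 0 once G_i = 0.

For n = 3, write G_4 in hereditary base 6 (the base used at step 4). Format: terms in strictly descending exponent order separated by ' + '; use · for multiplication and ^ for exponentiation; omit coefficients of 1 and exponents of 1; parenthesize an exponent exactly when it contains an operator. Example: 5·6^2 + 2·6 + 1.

1

G_0 = 3. HB_2(3) = 2 + 1. Bump = 4. G_1 = 3.
G_1 = 3. HB_3(3) = 3. Bump = 4. G_2 = 3.
G_2 = 3. HB_4(3) = 3. Bump = 3. G_3 = 2.
G_3 = 2. HB_5(2) = 2. Bump = 2. G_4 = 1.
G_4 = 1. HB_6(1) = 1. Bump = 1. G_5 = 0.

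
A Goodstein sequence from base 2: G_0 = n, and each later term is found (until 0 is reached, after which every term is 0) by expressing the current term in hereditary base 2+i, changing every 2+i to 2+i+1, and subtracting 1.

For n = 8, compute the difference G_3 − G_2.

5757

step 0: 8 = 2^(2 + 1); sub 3 for 2: 3^(3 + 1); = 81; G_1 = 81−1 = 80
step 1: 80 = 2·3^3 + 2·3^2 + 2·3 + 2; sub 4 for 3: 2·4^4 + 2·4^2 + 2·4 + 2; = 554; G_2 = 554−1 = 553
step 2: 553 = 2·4^4 + 2·4^2 + 2·4 + 1; sub 5 for 4: 2·5^5 + 2·5^2 + 2·5 + 1; = 6311; G_3 = 6311−1 = 6310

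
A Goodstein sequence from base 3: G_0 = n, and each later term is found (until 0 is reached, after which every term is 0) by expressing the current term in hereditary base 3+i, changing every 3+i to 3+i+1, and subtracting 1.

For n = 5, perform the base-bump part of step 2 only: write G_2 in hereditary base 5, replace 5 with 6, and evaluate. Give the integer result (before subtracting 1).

(0) 5|_3 = 3 + 2 ↦ 4 + 2|_4 = 6 ⇒ 5
(1) 5|_4 = 4 + 1 ↦ 5 + 1|_5 = 6 ⇒ 5
(2) 5|_5 = 5 ↦ 6|_6 = 6 ⇒ 5

6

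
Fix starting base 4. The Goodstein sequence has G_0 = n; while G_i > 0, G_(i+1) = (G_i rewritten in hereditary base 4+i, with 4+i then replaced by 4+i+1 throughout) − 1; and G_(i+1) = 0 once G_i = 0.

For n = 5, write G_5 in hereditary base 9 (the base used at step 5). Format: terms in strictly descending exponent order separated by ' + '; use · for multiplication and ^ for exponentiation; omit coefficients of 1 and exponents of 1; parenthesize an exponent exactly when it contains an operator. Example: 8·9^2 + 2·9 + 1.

2

5 —HB4→ 4 + 1 —bump→ 5 + 1 = 6 —(−1)→ 5
5 —HB5→ 5 —bump→ 6 = 6 —(−1)→ 5
5 —HB6→ 5 —bump→ 5 = 5 —(−1)→ 4
4 —HB7→ 4 —bump→ 4 = 4 —(−1)→ 3
3 —HB8→ 3 —bump→ 3 = 3 —(−1)→ 2
2 —HB9→ 2 —bump→ 2 = 2 —(−1)→ 1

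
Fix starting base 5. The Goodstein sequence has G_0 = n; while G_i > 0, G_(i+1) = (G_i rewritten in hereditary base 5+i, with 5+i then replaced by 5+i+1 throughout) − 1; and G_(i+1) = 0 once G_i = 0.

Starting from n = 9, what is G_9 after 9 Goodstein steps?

5

(0) 9|_5 = 5 + 4 ↦ 6 + 4|_6 = 10 ⇒ 9
(1) 9|_6 = 6 + 3 ↦ 7 + 3|_7 = 10 ⇒ 9
(2) 9|_7 = 7 + 2 ↦ 8 + 2|_8 = 10 ⇒ 9
(3) 9|_8 = 8 + 1 ↦ 9 + 1|_9 = 10 ⇒ 9
(4) 9|_9 = 9 ↦ 10|_10 = 10 ⇒ 9
(5) 9|_10 = 9 ↦ 9|_11 = 9 ⇒ 8
(6) 8|_11 = 8 ↦ 8|_12 = 8 ⇒ 7
(7) 7|_12 = 7 ↦ 7|_13 = 7 ⇒ 6
(8) 6|_13 = 6 ↦ 6|_14 = 6 ⇒ 5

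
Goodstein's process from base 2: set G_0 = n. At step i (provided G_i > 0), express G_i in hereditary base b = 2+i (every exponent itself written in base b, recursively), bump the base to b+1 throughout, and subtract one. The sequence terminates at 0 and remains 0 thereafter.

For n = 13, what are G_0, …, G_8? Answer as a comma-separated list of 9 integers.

13, 108, 1279, 16092, 280711, 5765998, 134219479, 3486786855, 100000003325

base 2: 13 = 2^(2 + 1) + 2^2 + 1; at 3: 3^(3 + 1) + 3^3 + 1 = 109; next = 108
base 3: 108 = 3^(3 + 1) + 3^3; at 4: 4^(4 + 1) + 4^4 = 1280; next = 1279
base 4: 1279 = 4^(4 + 1) + 3·4^3 + 3·4^2 + 3·4 + 3; at 5: 5^(5 + 1) + 3·5^3 + 3·5^2 + 3·5 + 3 = 16093; next = 16092
base 5: 16092 = 5^(5 + 1) + 3·5^3 + 3·5^2 + 3·5 + 2; at 6: 6^(6 + 1) + 3·6^3 + 3·6^2 + 3·6 + 2 = 280712; next = 280711
base 6: 280711 = 6^(6 + 1) + 3·6^3 + 3·6^2 + 3·6 + 1; at 7: 7^(7 + 1) + 3·7^3 + 3·7^2 + 3·7 + 1 = 5765999; next = 5765998
base 7: 5765998 = 7^(7 + 1) + 3·7^3 + 3·7^2 + 3·7; at 8: 8^(8 + 1) + 3·8^3 + 3·8^2 + 3·8 = 134219480; next = 134219479
base 8: 134219479 = 8^(8 + 1) + 3·8^3 + 3·8^2 + 2·8 + 7; at 9: 9^(9 + 1) + 3·9^3 + 3·9^2 + 2·9 + 7 = 3486786856; next = 3486786855
base 9: 3486786855 = 9^(9 + 1) + 3·9^3 + 3·9^2 + 2·9 + 6; at 10: 10^(10 + 1) + 3·10^3 + 3·10^2 + 2·10 + 6 = 100000003326; next = 100000003325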